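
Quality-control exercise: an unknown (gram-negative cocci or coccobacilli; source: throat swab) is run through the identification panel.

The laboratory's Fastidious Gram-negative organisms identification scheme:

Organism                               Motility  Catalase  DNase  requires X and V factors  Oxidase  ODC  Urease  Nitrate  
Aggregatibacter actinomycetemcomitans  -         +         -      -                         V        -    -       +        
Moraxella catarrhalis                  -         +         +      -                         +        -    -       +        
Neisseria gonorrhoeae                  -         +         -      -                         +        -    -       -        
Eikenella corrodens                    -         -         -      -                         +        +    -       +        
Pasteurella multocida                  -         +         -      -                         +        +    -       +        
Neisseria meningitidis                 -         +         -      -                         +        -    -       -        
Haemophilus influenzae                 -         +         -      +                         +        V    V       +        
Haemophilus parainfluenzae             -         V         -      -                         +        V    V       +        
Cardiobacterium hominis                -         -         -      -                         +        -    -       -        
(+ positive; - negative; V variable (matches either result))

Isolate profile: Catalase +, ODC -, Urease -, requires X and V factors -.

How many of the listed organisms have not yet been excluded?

5

ODC -: excludes Eikenella corrodens, Pasteurella multocida — 7 left.
Urease -: all 7 remaining candidates are consistent.
requires X and V factors -: excludes Haemophilus influenzae — 6 left.
Catalase +: excludes Cardiobacterium hominis — 5 left.
Still consistent: Aggregatibacter actinomycetemcomitans, Haemophilus parainfluenzae, Moraxella catarrhalis, Neisseria gonorrhoeae, Neisseria meningitidis.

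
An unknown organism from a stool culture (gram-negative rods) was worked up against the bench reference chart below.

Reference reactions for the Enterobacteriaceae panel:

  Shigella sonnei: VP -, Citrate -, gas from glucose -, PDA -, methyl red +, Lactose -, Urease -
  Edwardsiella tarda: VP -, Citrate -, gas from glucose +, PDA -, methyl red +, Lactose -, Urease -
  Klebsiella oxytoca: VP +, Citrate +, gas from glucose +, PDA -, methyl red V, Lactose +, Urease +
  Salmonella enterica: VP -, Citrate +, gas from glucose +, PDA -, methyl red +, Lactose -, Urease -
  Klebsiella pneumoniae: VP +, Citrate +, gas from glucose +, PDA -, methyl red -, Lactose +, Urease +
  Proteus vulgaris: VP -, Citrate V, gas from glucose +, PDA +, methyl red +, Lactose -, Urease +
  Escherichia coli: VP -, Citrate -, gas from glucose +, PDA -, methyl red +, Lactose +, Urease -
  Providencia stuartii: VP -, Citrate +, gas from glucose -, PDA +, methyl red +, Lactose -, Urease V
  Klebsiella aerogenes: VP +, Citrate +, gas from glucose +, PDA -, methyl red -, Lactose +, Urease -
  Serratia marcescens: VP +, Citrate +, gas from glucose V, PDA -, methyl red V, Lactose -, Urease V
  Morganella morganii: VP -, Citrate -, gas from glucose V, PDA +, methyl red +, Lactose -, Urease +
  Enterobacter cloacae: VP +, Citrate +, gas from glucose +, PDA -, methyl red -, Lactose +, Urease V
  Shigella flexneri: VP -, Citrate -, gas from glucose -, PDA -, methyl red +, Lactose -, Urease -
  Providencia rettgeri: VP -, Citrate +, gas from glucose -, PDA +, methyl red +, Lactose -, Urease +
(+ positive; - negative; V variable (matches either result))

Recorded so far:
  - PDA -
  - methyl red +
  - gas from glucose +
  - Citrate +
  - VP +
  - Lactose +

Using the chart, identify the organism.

Klebsiella oxytoca

Citrate +: excludes 5 organisms — 9 left.
PDA -: excludes Proteus vulgaris, Providencia stuartii, Providencia rettgeri — 6 left.
Lactose +: excludes Salmonella enterica, Serratia marcescens — 4 left.
gas from glucose +: all 4 remaining candidates are consistent.
methyl red +: excludes Klebsiella pneumoniae, Klebsiella aerogenes, Enterobacter cloacae — 1 left.
VP +: the one remaining candidate is consistent.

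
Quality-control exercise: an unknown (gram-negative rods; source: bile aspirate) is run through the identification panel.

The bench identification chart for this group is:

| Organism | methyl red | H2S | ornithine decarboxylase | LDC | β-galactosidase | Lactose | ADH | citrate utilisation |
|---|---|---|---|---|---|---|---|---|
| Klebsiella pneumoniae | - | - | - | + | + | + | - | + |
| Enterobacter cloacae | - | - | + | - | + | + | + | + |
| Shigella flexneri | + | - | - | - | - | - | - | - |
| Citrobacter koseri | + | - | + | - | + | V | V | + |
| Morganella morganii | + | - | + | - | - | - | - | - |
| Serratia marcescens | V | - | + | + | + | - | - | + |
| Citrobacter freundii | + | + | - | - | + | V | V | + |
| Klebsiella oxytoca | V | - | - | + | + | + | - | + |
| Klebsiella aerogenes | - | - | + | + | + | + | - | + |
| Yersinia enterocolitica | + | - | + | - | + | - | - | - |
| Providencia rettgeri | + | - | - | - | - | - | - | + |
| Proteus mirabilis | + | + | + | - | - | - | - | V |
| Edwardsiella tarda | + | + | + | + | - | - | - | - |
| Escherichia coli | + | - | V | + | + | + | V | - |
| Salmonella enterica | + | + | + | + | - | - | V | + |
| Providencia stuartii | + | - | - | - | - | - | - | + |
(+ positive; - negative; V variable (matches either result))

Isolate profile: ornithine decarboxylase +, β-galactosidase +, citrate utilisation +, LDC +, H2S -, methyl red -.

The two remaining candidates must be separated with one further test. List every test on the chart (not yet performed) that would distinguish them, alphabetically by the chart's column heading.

β-galactosidase +: excludes 7 organisms — 9 left.
citrate utilisation +: excludes Yersinia enterocolitica, Escherichia coli — 7 left.
H2S -: excludes Citrobacter freundii — 6 left.
methyl red -: excludes Citrobacter koseri — 5 left.
ornithine decarboxylase +: excludes Klebsiella pneumoniae, Klebsiella oxytoca — 3 left.
LDC +: excludes Enterobacter cloacae — 2 left.
Two candidates remain: Klebsiella aerogenes and Serratia marcescens.
  Lactose: Klebsiella aerogenes +, Serratia marcescens - — discriminates.
  ADH: - vs - — same for both, does not separate.

Lactose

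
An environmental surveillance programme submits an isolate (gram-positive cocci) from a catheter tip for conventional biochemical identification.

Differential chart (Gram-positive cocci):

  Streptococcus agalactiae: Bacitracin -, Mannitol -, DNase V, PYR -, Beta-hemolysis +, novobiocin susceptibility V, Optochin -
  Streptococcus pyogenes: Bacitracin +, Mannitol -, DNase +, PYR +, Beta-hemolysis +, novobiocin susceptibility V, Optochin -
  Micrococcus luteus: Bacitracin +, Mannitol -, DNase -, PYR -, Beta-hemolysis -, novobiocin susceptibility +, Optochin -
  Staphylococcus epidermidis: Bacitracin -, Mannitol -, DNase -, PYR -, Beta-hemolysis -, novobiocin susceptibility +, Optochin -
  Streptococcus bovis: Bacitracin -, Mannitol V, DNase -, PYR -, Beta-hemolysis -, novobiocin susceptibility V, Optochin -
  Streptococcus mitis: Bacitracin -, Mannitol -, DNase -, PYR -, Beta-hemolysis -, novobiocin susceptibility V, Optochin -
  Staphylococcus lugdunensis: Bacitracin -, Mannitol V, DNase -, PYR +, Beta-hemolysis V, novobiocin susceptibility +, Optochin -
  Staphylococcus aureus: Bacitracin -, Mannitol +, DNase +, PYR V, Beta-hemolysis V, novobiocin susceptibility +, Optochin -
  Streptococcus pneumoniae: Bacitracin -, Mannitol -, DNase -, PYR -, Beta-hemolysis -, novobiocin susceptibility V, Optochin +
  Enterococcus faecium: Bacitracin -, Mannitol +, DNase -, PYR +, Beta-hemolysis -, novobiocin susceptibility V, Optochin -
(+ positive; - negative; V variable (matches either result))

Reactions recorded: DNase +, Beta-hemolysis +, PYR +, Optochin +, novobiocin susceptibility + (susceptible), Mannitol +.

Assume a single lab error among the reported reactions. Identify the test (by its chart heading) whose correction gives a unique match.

Optochin

As reported, no row in the chart matches all 6 reactions.
Reversing novobiocin susceptibility → still no organism matches.
Reversing Optochin (to -) → unique match: Staphylococcus aureus.
Reversing Beta-hemolysis → still no organism matches.
Reversing PYR → still no organism matches.
Reversing DNase → still no organism matches.
Reversing Mannitol → still no organism matches.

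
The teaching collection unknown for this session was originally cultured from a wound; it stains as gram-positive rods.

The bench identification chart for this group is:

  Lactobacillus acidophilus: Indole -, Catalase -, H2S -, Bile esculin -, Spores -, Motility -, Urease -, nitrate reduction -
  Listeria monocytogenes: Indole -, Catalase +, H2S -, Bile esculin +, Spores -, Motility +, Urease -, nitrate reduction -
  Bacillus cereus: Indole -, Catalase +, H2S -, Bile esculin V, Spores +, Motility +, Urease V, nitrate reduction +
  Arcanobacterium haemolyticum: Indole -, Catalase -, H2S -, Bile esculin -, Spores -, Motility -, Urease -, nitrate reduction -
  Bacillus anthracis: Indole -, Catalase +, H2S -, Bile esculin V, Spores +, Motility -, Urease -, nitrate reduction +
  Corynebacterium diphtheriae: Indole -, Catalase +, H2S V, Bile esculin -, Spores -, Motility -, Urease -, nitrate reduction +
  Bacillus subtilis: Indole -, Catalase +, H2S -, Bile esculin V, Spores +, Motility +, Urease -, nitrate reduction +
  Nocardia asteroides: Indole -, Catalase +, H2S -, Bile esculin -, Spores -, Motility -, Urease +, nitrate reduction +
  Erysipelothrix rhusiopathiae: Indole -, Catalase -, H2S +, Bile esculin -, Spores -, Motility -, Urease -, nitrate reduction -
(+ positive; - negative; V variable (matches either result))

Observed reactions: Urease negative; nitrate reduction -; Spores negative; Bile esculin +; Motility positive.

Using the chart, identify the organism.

Bile esculin +: excludes 5 organisms — 4 left.
Spores -: excludes Bacillus cereus, Bacillus anthracis, Bacillus subtilis — 1 left.
nitrate reduction -: the one remaining candidate is consistent.
Urease -: the one remaining candidate is consistent.
Motility +: the one remaining candidate is consistent.

Listeria monocytogenes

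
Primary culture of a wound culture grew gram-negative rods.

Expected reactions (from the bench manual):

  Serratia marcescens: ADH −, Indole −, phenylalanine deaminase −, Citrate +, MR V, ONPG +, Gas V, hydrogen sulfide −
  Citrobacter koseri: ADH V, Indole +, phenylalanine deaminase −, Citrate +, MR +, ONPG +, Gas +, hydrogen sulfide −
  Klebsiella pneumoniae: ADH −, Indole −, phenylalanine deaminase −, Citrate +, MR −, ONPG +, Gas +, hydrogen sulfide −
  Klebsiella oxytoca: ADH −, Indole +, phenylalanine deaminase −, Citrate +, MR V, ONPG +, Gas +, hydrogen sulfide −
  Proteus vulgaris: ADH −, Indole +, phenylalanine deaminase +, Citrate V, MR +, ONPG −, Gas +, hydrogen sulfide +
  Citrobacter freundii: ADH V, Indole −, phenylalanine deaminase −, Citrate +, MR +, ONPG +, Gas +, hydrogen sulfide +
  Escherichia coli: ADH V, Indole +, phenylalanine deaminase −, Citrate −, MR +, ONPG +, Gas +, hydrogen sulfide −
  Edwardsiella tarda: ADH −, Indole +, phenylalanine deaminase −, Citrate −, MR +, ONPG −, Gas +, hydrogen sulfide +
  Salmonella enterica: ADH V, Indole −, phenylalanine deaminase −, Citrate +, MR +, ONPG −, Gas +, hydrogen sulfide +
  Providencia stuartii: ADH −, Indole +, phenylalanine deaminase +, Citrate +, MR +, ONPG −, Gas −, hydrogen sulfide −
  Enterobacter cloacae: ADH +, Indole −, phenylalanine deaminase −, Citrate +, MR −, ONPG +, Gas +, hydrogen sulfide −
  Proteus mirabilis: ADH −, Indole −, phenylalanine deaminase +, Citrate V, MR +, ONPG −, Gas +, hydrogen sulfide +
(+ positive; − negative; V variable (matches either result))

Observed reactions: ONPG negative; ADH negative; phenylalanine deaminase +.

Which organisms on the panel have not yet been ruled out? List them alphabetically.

ONPG −: excludes 7 organisms — 5 left.
phenylalanine deaminase +: excludes Edwardsiella tarda, Salmonella enterica — 3 left.
ADH −: all 3 remaining candidates are consistent.

Proteus mirabilis, Proteus vulgaris, Providencia stuartii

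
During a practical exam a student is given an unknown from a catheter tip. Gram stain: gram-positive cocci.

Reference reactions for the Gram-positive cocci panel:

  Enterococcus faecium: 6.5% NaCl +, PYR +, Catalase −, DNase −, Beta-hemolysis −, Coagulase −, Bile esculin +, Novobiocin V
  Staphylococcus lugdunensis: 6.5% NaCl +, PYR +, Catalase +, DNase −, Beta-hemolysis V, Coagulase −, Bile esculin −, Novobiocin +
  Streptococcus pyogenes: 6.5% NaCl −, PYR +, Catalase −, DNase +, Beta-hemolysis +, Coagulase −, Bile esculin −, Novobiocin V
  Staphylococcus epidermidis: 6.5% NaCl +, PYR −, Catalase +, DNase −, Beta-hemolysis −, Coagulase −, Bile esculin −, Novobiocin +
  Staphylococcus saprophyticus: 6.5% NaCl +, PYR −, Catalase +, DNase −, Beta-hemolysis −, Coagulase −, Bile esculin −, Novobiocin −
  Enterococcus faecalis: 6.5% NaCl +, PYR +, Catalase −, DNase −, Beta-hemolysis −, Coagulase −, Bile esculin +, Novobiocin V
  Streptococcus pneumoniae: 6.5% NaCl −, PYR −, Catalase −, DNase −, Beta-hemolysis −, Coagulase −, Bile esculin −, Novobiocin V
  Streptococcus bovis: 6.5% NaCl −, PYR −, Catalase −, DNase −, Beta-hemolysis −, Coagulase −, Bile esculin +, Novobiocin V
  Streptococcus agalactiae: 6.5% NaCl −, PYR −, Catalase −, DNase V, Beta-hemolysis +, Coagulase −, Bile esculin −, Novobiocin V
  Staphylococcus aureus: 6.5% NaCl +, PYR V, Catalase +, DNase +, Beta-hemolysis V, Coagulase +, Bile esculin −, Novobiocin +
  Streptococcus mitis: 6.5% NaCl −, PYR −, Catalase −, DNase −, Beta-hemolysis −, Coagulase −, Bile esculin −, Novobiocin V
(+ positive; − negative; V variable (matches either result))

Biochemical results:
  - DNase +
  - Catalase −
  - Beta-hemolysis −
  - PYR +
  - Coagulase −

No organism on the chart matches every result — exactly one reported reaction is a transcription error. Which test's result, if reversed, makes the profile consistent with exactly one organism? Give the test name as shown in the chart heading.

As reported, no row in the chart matches all 5 reactions.
Reversing Catalase → still no organism matches.
Reversing DNase → 2 organisms match (not unique).
Reversing PYR → still no organism matches.
Reversing Beta-hemolysis (to +) → unique match: Streptococcus pyogenes.
Reversing Coagulase → still no organism matches.

Beta-hemolysis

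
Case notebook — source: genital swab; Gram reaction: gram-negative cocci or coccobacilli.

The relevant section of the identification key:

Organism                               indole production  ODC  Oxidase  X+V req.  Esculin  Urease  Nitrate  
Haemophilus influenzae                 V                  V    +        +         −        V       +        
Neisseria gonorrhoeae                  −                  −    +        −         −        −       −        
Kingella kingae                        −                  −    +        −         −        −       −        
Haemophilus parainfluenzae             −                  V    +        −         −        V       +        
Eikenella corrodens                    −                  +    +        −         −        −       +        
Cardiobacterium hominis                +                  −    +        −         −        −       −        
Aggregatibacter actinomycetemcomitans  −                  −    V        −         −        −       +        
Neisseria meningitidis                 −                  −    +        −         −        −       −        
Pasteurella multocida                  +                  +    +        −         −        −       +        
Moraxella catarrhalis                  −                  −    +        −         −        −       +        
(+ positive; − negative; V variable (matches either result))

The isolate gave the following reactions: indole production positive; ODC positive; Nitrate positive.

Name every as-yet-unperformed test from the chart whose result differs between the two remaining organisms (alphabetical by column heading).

X+V req.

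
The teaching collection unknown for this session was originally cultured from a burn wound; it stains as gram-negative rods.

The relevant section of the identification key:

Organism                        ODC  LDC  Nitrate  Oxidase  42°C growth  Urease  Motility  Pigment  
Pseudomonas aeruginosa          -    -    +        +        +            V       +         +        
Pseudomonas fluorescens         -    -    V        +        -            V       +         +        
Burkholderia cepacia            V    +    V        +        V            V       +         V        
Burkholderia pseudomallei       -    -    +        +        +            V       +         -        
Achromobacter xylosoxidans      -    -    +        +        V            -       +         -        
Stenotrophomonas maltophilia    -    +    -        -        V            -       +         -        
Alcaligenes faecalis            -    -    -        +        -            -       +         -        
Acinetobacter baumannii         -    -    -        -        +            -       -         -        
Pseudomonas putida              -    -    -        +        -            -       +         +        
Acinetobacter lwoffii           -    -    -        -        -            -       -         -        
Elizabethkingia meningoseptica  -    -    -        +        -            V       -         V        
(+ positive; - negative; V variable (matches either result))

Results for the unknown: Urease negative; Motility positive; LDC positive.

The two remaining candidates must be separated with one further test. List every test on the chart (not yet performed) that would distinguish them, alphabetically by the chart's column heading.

Oxidase

Motility +: excludes Acinetobacter baumannii, Acinetobacter lwoffii, Elizabethkingia meningoseptica — 8 left.
LDC +: excludes 6 organisms — 2 left.
Urease -: all 2 remaining candidates are consistent.
Two candidates remain: Burkholderia cepacia and Stenotrophomonas maltophilia.
  ODC: V vs - — variable for at least one, does not separate.
  Nitrate: V vs - — variable for at least one, does not separate.
  Oxidase: Burkholderia cepacia +, Stenotrophomonas maltophilia - — discriminates.
  42°C growth: V vs V — variable for at least one, does not separate.
  Pigment: V vs - — variable for at least one, does not separate.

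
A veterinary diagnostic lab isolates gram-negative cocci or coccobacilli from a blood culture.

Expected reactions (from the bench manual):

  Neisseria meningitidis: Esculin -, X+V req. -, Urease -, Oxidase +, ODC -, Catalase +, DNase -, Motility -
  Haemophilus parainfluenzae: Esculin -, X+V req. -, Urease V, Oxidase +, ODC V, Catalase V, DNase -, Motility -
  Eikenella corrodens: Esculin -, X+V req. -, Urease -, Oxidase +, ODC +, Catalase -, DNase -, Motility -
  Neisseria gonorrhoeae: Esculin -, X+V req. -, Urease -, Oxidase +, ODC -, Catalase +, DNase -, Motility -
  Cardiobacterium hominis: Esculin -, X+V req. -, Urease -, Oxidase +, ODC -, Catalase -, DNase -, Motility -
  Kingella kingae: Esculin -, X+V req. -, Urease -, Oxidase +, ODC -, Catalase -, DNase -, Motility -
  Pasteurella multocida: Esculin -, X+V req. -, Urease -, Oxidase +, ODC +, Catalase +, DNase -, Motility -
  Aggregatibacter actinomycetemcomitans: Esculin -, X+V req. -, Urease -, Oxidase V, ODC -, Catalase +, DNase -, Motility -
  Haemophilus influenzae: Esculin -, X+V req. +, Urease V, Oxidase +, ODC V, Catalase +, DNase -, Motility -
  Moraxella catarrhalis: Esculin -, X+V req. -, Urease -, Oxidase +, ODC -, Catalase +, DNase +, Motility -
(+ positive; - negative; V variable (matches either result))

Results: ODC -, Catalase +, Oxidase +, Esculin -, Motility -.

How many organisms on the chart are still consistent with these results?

ODC -: excludes Eikenella corrodens, Pasteurella multocida — 8 left.
Motility -: all 8 remaining candidates are consistent.
Oxidase +: all 8 remaining candidates are consistent.
Esculin -: all 8 remaining candidates are consistent.
Catalase +: excludes Cardiobacterium hominis, Kingella kingae — 6 left.
Still consistent: Aggregatibacter actinomycetemcomitans, Haemophilus influenzae, Haemophilus parainfluenzae, Moraxella catarrhalis, Neisseria gonorrhoeae, Neisseria meningitidis.

6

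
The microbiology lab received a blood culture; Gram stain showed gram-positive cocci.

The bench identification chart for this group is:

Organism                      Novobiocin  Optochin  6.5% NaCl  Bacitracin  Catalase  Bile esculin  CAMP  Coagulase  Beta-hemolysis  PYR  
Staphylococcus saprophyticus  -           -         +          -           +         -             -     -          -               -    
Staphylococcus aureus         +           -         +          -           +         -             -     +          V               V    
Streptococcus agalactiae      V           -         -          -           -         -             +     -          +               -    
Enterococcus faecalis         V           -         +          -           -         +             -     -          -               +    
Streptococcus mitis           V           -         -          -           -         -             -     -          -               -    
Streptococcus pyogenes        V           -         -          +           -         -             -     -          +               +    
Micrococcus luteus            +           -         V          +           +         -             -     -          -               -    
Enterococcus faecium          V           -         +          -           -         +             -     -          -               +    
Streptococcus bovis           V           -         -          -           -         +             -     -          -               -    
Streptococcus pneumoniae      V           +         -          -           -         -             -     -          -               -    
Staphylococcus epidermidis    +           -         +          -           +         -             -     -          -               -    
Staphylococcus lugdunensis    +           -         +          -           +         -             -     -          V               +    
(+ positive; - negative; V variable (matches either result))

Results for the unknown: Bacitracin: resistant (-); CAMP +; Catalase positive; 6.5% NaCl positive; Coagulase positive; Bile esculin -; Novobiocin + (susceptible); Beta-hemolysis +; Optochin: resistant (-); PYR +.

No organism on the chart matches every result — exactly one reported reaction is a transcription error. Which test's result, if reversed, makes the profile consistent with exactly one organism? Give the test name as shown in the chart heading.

CAMP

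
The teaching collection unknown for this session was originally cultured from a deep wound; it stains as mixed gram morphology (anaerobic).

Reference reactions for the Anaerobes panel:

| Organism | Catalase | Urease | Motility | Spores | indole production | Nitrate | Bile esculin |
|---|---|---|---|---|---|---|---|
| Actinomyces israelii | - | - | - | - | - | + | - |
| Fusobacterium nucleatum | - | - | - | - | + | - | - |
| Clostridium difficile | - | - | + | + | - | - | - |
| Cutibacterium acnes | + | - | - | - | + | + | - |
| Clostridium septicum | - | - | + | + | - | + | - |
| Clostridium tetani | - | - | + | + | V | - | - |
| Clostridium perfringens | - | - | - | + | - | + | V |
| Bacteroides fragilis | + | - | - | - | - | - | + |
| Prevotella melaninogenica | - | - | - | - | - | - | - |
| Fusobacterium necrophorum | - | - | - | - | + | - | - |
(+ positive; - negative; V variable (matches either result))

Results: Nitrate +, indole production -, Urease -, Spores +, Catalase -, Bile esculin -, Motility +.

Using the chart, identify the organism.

Clostridium septicum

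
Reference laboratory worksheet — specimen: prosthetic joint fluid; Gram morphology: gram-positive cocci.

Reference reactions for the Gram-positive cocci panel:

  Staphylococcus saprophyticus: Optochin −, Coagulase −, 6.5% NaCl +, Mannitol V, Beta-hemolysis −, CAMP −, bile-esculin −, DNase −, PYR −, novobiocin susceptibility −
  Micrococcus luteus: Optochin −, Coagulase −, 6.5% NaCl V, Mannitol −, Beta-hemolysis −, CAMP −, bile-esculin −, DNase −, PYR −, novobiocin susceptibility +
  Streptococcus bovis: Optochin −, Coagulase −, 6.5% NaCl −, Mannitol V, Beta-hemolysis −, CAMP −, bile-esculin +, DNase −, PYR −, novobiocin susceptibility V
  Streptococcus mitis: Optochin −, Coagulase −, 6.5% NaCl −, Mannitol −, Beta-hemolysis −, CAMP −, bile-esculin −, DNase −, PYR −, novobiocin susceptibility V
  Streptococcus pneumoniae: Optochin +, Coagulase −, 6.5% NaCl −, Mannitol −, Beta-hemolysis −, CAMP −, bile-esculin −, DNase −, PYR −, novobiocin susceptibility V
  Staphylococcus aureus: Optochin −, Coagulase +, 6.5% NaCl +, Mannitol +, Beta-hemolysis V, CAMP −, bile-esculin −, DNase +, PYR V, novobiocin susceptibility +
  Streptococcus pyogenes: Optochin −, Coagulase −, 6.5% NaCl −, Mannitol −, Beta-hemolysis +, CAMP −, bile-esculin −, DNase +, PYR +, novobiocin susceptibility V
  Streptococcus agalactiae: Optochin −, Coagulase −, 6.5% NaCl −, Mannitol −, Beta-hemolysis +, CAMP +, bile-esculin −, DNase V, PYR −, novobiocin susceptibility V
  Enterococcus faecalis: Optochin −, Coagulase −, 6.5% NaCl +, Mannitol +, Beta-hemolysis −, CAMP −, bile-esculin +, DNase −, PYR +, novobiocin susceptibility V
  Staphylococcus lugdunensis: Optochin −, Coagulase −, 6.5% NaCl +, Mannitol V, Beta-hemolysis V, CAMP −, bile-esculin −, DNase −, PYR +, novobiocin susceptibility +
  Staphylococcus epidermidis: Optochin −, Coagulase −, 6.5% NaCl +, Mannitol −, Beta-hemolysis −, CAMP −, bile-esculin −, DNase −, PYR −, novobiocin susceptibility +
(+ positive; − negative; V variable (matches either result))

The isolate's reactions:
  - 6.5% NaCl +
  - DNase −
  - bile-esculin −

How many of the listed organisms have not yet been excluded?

4

DNase −: excludes Staphylococcus aureus, Streptococcus pyogenes — 9 left.
6.5% NaCl +: excludes Streptococcus bovis, Streptococcus mitis, Streptococcus pneumoniae, Streptococcus agalactiae — 5 left.
bile-esculin −: excludes Enterococcus faecalis — 4 left.
Still consistent: Micrococcus luteus, Staphylococcus epidermidis, Staphylococcus lugdunensis, Staphylococcus saprophyticus.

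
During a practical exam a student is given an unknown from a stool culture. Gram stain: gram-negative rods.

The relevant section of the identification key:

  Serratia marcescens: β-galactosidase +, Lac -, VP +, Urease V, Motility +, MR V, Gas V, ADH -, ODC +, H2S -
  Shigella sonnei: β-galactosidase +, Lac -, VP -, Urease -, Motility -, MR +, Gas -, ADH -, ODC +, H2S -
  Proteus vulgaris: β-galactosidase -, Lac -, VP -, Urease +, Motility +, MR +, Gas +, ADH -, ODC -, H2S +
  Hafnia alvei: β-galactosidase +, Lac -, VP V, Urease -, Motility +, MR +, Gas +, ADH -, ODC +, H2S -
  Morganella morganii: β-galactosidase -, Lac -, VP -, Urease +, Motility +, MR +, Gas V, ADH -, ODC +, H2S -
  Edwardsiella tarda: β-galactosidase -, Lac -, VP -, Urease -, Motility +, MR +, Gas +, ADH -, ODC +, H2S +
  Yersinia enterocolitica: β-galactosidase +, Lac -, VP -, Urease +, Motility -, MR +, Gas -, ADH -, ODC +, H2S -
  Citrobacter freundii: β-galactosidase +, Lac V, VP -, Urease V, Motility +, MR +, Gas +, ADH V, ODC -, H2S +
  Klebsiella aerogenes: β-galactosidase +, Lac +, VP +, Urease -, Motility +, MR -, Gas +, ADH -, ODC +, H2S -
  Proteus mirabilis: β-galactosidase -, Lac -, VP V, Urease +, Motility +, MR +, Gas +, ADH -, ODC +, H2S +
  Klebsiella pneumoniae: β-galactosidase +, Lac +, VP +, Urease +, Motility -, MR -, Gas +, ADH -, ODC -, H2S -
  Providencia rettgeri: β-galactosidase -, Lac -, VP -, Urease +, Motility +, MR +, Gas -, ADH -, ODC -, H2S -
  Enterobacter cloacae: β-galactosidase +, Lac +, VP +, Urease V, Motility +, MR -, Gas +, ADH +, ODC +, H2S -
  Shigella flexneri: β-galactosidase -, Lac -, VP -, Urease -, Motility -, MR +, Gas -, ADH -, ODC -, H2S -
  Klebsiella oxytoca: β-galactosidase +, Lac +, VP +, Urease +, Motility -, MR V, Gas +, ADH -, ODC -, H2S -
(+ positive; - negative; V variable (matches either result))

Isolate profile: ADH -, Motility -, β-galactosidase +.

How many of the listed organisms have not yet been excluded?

β-galactosidase +: excludes 6 organisms — 9 left.
Motility -: excludes 5 organisms — 4 left.
ADH -: all 4 remaining candidates are consistent.
Still consistent: Klebsiella oxytoca, Klebsiella pneumoniae, Shigella sonnei, Yersinia enterocolitica.

4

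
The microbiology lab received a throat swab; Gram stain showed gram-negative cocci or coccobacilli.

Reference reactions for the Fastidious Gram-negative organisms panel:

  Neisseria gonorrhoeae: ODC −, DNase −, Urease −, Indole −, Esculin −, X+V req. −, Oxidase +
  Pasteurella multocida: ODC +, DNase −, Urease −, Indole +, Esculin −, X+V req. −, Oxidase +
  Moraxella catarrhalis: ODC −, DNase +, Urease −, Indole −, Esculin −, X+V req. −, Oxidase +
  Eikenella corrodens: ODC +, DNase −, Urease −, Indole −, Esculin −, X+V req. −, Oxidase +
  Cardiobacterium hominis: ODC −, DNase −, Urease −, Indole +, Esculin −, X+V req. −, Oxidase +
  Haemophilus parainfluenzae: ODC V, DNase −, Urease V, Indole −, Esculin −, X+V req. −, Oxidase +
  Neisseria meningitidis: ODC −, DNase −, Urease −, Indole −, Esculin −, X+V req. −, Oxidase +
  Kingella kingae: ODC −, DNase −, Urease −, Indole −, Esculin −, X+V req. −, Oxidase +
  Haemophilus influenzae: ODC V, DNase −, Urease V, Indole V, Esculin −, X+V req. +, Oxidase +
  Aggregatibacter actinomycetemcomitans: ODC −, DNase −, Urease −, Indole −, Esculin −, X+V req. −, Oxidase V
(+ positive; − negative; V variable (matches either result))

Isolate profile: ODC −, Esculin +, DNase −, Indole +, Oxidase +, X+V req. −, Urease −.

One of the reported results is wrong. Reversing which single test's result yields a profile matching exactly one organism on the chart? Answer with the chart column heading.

Esculin

As reported, no row in the chart matches all 7 reactions.
Reversing X+V req. → still no organism matches.
Reversing Urease → still no organism matches.
Reversing Indole → still no organism matches.
Reversing DNase → still no organism matches.
Reversing Oxidase → still no organism matches.
Reversing Esculin (to −) → unique match: Cardiobacterium hominis.
Reversing ODC → still no organism matches.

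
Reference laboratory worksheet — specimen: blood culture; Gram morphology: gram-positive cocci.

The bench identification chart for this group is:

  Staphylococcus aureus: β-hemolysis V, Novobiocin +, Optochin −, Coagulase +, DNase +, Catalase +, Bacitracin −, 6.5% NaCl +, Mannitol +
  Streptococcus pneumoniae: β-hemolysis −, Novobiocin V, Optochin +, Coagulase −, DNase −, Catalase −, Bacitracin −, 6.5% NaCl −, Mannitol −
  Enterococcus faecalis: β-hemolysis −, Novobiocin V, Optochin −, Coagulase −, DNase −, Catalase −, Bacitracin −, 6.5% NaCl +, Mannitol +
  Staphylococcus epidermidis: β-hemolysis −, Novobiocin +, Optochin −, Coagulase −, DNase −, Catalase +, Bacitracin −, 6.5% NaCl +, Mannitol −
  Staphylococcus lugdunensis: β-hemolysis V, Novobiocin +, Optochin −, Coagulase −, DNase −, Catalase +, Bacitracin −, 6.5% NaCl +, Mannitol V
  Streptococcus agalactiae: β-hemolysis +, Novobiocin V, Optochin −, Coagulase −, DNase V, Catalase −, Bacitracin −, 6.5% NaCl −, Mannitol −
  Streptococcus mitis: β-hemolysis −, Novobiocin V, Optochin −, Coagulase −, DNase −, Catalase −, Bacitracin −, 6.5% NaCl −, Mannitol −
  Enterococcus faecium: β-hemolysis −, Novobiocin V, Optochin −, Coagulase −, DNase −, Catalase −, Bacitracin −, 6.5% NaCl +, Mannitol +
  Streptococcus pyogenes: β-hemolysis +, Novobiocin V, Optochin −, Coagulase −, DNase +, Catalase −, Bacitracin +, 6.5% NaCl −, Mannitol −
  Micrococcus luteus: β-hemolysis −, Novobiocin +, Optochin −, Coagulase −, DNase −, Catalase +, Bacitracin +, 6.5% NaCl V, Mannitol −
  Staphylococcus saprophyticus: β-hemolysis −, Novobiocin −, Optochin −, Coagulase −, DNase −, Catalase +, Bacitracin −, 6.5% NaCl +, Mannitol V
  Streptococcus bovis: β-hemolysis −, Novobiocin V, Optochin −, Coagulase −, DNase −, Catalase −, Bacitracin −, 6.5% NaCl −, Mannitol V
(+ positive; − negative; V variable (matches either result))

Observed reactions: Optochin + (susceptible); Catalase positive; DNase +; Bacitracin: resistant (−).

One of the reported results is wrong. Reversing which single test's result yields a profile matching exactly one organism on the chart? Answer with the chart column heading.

As reported, no row in the chart matches all 4 reactions.
Reversing Optochin (to −) → unique match: Staphylococcus aureus.
Reversing Catalase → still no organism matches.
Reversing DNase → still no organism matches.
Reversing Bacitracin → still no organism matches.

Optochin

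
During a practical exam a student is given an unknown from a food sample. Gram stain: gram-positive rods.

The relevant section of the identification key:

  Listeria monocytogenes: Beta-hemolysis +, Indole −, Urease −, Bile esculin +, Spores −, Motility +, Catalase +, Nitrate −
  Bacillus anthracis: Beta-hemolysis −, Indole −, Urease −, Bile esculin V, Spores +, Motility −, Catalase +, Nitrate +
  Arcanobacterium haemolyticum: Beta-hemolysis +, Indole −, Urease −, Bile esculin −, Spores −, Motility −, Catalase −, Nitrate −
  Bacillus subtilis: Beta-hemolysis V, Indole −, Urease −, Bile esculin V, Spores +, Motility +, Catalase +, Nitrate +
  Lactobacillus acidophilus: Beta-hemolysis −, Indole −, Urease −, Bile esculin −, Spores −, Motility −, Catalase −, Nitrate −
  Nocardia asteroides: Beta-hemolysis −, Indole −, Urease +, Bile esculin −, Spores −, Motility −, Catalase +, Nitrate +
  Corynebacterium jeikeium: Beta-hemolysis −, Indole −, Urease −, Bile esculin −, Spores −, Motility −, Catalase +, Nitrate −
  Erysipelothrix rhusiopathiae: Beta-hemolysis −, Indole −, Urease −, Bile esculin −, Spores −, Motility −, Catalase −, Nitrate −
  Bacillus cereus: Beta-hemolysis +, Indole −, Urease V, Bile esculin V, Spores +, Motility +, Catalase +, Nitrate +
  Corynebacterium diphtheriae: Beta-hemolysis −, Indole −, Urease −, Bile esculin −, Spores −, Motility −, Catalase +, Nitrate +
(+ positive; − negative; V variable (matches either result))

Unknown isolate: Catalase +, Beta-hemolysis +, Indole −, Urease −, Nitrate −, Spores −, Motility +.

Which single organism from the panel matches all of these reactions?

Listeria monocytogenes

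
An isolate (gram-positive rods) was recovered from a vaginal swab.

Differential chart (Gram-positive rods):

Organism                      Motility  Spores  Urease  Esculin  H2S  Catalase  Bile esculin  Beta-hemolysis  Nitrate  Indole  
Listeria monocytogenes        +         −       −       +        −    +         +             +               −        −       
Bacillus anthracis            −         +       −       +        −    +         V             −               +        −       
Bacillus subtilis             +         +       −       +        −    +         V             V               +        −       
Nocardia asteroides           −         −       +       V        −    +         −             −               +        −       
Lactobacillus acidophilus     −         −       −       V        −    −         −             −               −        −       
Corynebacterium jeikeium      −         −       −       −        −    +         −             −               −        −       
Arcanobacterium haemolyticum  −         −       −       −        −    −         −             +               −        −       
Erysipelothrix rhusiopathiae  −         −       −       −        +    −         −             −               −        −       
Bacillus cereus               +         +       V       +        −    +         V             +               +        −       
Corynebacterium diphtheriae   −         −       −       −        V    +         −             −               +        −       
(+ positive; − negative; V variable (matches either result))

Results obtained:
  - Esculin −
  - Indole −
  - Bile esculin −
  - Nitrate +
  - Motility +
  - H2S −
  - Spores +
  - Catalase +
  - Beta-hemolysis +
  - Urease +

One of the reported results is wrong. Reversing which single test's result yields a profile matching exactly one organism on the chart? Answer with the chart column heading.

As reported, no row in the chart matches all 10 reactions.
Reversing Esculin (to +) → unique match: Bacillus cereus.
Reversing Motility → still no organism matches.
Reversing Spores → still no organism matches.
Reversing Beta-hemolysis → still no organism matches.
Reversing Bile esculin → still no organism matches.
Reversing Urease → still no organism matches.
Reversing Nitrate → still no organism matches.
Reversing H2S → still no organism matches.
Reversing Indole → still no organism matches.
Reversing Catalase → still no organism matches.

Esculin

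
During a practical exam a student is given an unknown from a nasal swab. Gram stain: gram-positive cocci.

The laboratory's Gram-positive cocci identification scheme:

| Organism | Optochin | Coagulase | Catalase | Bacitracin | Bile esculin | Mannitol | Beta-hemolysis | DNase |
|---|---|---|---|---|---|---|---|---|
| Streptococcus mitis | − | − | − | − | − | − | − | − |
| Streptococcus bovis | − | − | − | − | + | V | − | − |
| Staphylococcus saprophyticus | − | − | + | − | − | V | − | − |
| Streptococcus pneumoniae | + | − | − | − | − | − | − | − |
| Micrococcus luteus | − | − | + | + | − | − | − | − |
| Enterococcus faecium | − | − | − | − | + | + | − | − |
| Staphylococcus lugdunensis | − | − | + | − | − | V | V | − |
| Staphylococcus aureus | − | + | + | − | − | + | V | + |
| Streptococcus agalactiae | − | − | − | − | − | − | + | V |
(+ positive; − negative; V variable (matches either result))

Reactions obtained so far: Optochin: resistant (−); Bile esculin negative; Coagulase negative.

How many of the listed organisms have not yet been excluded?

5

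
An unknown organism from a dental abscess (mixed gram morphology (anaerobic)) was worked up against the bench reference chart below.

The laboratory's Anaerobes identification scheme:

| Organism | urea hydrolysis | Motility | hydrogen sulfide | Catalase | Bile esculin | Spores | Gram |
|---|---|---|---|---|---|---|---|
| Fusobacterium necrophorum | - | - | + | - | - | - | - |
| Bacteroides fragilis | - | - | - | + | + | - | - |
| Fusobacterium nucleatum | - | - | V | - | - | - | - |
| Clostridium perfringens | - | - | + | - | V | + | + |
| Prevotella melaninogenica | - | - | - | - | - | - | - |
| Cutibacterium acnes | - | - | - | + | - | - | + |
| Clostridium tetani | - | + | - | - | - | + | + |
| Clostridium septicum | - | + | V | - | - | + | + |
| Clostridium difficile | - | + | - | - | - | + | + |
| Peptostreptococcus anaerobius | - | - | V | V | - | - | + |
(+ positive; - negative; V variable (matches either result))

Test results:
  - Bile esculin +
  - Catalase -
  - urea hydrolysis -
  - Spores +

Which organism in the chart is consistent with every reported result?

urea hydrolysis -: all 10 remaining candidates are consistent.
Spores +: excludes 6 organisms — 4 left.
Bile esculin +: excludes Clostridium tetani, Clostridium septicum, Clostridium difficile — 1 left.
Catalase -: the one remaining candidate is consistent.

Clostridium perfringens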